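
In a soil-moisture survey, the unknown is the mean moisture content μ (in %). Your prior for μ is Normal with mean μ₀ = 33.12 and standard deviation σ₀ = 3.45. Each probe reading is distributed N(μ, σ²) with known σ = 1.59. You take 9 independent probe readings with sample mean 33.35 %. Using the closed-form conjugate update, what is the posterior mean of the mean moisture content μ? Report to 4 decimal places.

For Normal data with known variance σ², a Normal(μ₀, σ₀²) prior on μ is conjugate. Posterior precision = 1/σ₀² + n/σ²; posterior mean is the precision-weighted average of μ₀ and x̄.
n·x̄ = 9·33.35 = 300.15.
σ₀² = 3.45² = 11.9025, σ² = 1.59² = 2.5281; σ² + n·σ₀² = 2.5281 + 9·11.9025 = 109.6506.
Posterior mean = (μ₀/σ₀² + n·x̄/σ²)/(1/σ₀² + n/σ²) = (σ²·μ₀ + σ₀²·n·x̄)/(σ² + n·σ₀²) = (2.5281·33.12 + 11.9025·300.15)/109.6506 = 3656.266047/109.6506 = 33.3447.

33.3447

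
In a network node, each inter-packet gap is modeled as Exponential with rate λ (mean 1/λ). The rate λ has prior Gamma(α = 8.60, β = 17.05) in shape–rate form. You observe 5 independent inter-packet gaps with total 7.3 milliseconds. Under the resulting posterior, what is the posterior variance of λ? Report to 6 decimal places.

With a Gamma(shape α, rate β) prior on the exponential rate λ, the posterior after n observations with total T = Σxᵢ is Gamma(α+n, β+T).
Posterior: Gamma(8.60+5, 17.05+7.3) = Gamma(13.60, 24.35).
Var = α/β² = 0.022937.

0.022937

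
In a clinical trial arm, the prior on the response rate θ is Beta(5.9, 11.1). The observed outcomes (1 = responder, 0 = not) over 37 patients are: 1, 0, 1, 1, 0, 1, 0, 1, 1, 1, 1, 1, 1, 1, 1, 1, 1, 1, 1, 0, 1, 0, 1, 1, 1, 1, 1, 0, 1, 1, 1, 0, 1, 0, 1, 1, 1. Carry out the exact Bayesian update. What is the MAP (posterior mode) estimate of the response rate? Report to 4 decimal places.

0.6519

The Beta prior is conjugate to a Binomial/Bernoulli likelihood; the update adds successes to α and failures to β.
Posterior: Beta(α+k, β+n−k) = Beta(5.9+29, 11.1+8) = Beta(34.9, 19.1).
Mode of Beta(a,b) for a,b>1 is (a−1)/(a+b−2) = 33.9/52.0 = 0.6519.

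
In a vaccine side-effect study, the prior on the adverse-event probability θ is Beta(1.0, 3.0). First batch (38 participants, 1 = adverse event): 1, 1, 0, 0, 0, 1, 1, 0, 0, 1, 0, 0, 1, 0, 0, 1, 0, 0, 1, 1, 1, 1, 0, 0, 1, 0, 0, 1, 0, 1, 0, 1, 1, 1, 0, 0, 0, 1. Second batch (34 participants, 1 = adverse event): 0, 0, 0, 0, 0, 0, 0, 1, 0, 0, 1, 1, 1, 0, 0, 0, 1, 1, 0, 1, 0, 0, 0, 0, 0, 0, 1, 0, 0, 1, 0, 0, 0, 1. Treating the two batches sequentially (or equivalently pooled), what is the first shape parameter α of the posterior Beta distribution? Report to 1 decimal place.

29.0

The Beta prior is conjugate to a Binomial/Bernoulli likelihood; the update adds successes to α and failures to β.
After batch 1: Beta(1.0+18, 3.0+20) = Beta(19.0, 23.0).
After batch 2: Beta(19.0+10, 23.0+24) = Beta(29.0, 47.0).
Posterior α = 29.0.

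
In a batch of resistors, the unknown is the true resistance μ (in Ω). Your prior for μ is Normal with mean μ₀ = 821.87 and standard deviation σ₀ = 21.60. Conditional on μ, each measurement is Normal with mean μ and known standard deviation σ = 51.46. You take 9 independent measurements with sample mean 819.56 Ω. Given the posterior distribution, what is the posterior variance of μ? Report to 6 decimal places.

For Normal data with known variance σ², a Normal(μ₀, σ₀²) prior on μ is conjugate. Posterior precision = 1/σ₀² + n/σ²; posterior mean is the precision-weighted average of μ₀ and x̄.
σ₀² = 21.60² = 466.56, σ² = 51.46² = 2648.1316; σ² + n·σ₀² = 2648.1316 + 9·466.56 = 6847.1716.
Posterior precision = 1/σ₀² + n/σ² = 1/466.56 + 9/2648.1316 = (σ² + n·σ₀²)/(σ₀²σ²) = 6847.1716/(466.56·2648.1316); posterior variance σₙ² = σ₀²σ²/(σ² + n·σ₀²) = 466.56·2648.1316/6847.1716 = 180.441261.

180.441261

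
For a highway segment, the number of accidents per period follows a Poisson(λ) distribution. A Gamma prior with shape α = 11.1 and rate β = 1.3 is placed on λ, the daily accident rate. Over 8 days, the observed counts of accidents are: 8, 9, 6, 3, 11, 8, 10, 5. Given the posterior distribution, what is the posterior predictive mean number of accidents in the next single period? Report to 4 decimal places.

With a Gamma(shape α, rate β) prior, the Poisson likelihood is conjugate: the posterior is Gamma(α + ΣXᵢ, β + n).
Sum of counts S = 60 over n = 8 days.
Posterior: Gamma(α+S, β+n) = Gamma(11.1+60, 1.3+8) = Gamma(71.1, 9.3).
The predictive distribution for one future period is NegBinom with mean α/β = 7.6452.

7.6452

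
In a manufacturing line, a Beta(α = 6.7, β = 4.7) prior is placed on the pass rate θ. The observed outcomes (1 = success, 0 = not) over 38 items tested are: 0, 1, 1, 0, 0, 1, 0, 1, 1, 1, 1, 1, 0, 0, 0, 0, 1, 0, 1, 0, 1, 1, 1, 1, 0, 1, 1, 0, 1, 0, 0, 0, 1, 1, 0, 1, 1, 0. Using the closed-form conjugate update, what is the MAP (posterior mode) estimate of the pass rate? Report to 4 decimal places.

The Beta prior is conjugate to a Binomial/Bernoulli likelihood; the update adds successes to α and failures to β.
Posterior: Beta(α+k, β+n−k) = Beta(6.7+21, 4.7+17) = Beta(27.7, 21.7).
Mode of Beta(a,b) for a,b>1 is (a−1)/(a+b−2) = 26.7/47.4 = 0.5633.

0.5633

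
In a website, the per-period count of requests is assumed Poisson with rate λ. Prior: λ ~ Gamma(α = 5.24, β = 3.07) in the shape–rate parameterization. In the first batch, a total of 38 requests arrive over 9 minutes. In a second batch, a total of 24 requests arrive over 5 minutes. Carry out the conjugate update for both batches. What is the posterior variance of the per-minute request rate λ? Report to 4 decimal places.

With a Gamma(shape α, rate β) prior, the Poisson likelihood is conjugate: the posterior is Gamma(α + ΣXᵢ, β + n).
After batch 1: Gamma(α+S, β+n) = Gamma(5.24+38, 3.07+9) = Gamma(43.24, 12.07).
After batch 2: Gamma(α+S, β+n) = Gamma(43.24+24, 12.07+5) = Gamma(67.24, 17.07).
Var = α/β² = 67.24/17.07² = 0.2308.

0.2308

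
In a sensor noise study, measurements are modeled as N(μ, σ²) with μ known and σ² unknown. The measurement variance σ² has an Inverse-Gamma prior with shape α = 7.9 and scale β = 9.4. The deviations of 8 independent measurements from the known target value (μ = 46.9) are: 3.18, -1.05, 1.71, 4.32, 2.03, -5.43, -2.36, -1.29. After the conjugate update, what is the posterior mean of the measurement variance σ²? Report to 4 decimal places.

4.2404

With known mean μ and an Inverse-Gamma(α, β) prior on σ², the Normal likelihood is conjugate: posterior is Inv-Gamma(α + n/2, β + Σ(xᵢ−μ)²/2).
Σ(xᵢ−μ)² = (3.18)² + (-1.05)² + (1.71)² + (4.32)² + (2.03)² + (-5.43)² + (-2.36)² + (-1.29)² = 73.6409.
Posterior: Inv-Gamma(7.9 + 8/2, 9.4 + 73.6409/2) = Inv-Gamma(11.90, 46.22045).
E[σ²|data] = β/(α−1) = 46.22045/10.90 = 4.2404.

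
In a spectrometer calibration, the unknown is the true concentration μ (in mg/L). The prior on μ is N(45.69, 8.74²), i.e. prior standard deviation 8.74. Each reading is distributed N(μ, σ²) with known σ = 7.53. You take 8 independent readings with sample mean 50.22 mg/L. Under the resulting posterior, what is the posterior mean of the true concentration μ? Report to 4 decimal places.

49.8354

For Normal data with known variance σ², a Normal(μ₀, σ₀²) prior on μ is conjugate. Posterior precision = 1/σ₀² + n/σ²; posterior mean is the precision-weighted average of μ₀ and x̄.
n·x̄ = 8·50.22 = 401.76.
σ₀² = 8.74² = 76.3876, σ² = 7.53² = 56.7009; σ² + n·σ₀² = 56.7009 + 8·76.3876 = 667.8017.
Posterior mean = (μ₀/σ₀² + n·x̄/σ²)/(1/σ₀² + n/σ²) = (σ²·μ₀ + σ₀²·n·x̄)/(σ² + n·σ₀²) = (56.7009·45.69 + 76.3876·401.76)/667.8017 = 33280.146297/667.8017 = 49.8354.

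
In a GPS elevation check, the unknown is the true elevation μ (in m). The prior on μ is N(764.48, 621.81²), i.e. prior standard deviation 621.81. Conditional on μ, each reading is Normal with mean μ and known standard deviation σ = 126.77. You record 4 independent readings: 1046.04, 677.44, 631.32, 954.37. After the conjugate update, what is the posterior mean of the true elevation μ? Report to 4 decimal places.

826.6465

For Normal data with known variance σ², a Normal(μ₀, σ₀²) prior on μ is conjugate. Posterior precision = 1/σ₀² + n/σ²; posterior mean is the precision-weighted average of μ₀ and x̄.
Σxᵢ = 1046.04 + 677.44 + 631.32 + 954.37 = 3309.17, so n·x̄ = 3309.17.
σ₀² = 621.81² = 386647.6761, σ² = 126.77² = 16070.6329; σ² + n·σ₀² = 16070.6329 + 4·386647.6761 = 1562661.3373.
Posterior mean = (μ₀/σ₀² + n·x̄/σ²)/(1/σ₀² + n/σ²) = (σ²·μ₀ + σ₀²·n·x̄)/(σ² + n·σ₀²) = (16070.6329·764.48 + 386647.6761·3309.17)/1562661.3373 = 1291768567.759229/1562661.3373 = 826.6465.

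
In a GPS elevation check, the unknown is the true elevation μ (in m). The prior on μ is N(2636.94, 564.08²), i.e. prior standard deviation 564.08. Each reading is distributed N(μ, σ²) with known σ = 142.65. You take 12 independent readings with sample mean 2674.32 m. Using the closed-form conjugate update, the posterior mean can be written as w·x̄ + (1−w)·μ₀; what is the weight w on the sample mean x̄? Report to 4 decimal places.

0.9947

For Normal data with known variance σ², a Normal(μ₀, σ₀²) prior on μ is conjugate. Posterior precision = 1/σ₀² + n/σ²; posterior mean is the precision-weighted average of μ₀ and x̄.
σ₀² = 564.08² = 318186.2464, σ² = 142.65² = 20349.0225. Prior precision 1/σ₀² = 1/318186.2464; data precision n/σ² = 12/20349.0225.
w = (n/σ²)/(1/σ₀² + n/σ²) = n·σ₀²/(σ² + n·σ₀²) = 12·318186.2464/(20349.0225 + 12·318186.2464) = 3818234.9568/3838583.9793 = 0.9947.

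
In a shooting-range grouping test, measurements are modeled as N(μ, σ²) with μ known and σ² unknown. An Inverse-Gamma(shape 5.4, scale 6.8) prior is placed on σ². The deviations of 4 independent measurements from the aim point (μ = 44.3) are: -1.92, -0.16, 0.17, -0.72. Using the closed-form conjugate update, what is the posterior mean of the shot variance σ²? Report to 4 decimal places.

With known mean μ and an Inverse-Gamma(α, β) prior on σ², the Normal likelihood is conjugate: posterior is Inv-Gamma(α + n/2, β + Σ(xᵢ−μ)²/2).
Σ(xᵢ−μ)² = (-1.92)² + (-0.16)² + (0.17)² + (-0.72)² = 4.2593.
Posterior: Inv-Gamma(5.4 + 4/2, 6.8 + 4.2593/2) = Inv-Gamma(7.40, 8.92965).
E[σ²|data] = β/(α−1) = 8.92965/6.40 = 1.3953.

1.3953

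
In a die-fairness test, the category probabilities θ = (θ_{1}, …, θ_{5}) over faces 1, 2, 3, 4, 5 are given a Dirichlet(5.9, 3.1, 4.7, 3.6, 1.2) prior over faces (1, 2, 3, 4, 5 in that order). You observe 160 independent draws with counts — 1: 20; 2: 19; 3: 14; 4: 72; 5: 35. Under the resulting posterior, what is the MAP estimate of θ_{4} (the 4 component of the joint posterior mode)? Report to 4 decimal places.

0.4300

The Dirichlet prior is conjugate to the Multinomial likelihood: each posterior αⱼ = prior αⱼ + observed count nⱼ.
Posterior concentration: (25.9, 22.1, 18.7, 75.6, 36.2), total = 178.5.
Joint mode component: (α_{4}−1)/(Σα−K) = 74.6/173.5 = 0.4300.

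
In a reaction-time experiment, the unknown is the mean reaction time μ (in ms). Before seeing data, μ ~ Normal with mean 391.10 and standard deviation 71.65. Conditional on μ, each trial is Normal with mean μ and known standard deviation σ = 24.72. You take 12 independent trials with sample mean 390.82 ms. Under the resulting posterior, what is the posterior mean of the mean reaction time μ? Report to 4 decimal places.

390.8228

For Normal data with known variance σ², a Normal(μ₀, σ₀²) prior on μ is conjugate. Posterior precision = 1/σ₀² + n/σ²; posterior mean is the precision-weighted average of μ₀ and x̄.
n·x̄ = 12·390.82 = 4689.84.
σ₀² = 71.65² = 5133.7225, σ² = 24.72² = 611.0784; σ² + n·σ₀² = 611.0784 + 12·5133.7225 = 62215.7484.
Posterior mean = (μ₀/σ₀² + n·x̄/σ²)/(1/σ₀² + n/σ²) = (σ²·μ₀ + σ₀²·n·x̄)/(σ² + n·σ₀²) = (611.0784·391.10 + 5133.7225·4689.84)/62215.7484 = 24315329.89164/62215.7484 = 390.8228.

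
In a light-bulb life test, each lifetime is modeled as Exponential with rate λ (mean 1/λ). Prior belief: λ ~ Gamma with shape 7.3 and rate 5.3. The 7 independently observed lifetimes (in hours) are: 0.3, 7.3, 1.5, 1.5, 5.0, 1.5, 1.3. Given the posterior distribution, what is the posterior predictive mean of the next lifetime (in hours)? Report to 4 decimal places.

1.7820

With a Gamma(shape α, rate β) prior on the exponential rate λ, the posterior after n observations with total T = Σxᵢ is Gamma(α+n, β+T).
Sum of observations T = 18.4 hours; n = 7.
Posterior: Gamma(7.3+7, 5.3+18.4) = Gamma(14.3, 23.7).
The predictive distribution for the next observation is Lomax; its mean is β/(α−1) = 23.7/13.3 = 1.7820.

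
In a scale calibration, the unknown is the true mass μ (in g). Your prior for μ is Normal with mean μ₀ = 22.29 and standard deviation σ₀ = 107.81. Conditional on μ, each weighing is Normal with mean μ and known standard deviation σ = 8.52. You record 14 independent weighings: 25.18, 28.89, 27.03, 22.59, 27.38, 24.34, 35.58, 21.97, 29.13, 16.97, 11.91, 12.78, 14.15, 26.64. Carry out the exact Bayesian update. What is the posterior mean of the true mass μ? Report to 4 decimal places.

23.1810

For Normal data with known variance σ², a Normal(μ₀, σ₀²) prior on μ is conjugate. Posterior precision = 1/σ₀² + n/σ²; posterior mean is the precision-weighted average of μ₀ and x̄.
Σxᵢ = 25.18 + 28.89 + 27.03 + 22.59 + 27.38 + 24.34 + 35.58 + 21.97 + 29.13 + 16.97 + 11.91 + 12.78 + 14.15 + 26.64 = 324.54, so n·x̄ = 324.54.
σ₀² = 107.81² = 11622.9961, σ² = 8.52² = 72.5904; σ² + n·σ₀² = 72.5904 + 14·11622.9961 = 162794.5358.
Posterior mean = (μ₀/σ₀² + n·x̄/σ²)/(1/σ₀² + n/σ²) = (σ²·μ₀ + σ₀²·n·x̄)/(σ² + n·σ₀²) = (72.5904·22.29 + 11622.9961·324.54)/162794.5358 = 3773745.19431/162794.5358 = 23.1810.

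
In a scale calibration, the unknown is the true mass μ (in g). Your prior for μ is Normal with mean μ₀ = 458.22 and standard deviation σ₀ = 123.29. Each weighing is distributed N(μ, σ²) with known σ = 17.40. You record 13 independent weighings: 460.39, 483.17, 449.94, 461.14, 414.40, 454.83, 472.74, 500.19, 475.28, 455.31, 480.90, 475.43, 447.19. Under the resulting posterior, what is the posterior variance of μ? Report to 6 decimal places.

23.253603

For Normal data with known variance σ², a Normal(μ₀, σ₀²) prior on μ is conjugate. Posterior precision = 1/σ₀² + n/σ²; posterior mean is the precision-weighted average of μ₀ and x̄.
σ₀² = 123.29² = 15200.4241, σ² = 17.40² = 302.76; σ² + n·σ₀² = 302.76 + 13·15200.4241 = 197908.2733.
Posterior precision = 1/σ₀² + n/σ² = 1/15200.4241 + 13/302.76 = (σ² + n·σ₀²)/(σ₀²σ²) = 197908.2733/(15200.4241·302.76); posterior variance σₙ² = σ₀²σ²/(σ² + n·σ₀²) = 15200.4241·302.76/197908.2733 = 23.253603.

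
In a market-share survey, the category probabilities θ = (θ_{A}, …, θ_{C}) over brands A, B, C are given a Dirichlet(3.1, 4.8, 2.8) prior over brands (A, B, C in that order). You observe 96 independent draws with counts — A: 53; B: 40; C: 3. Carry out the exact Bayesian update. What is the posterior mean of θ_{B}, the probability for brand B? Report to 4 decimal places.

0.4199

The Dirichlet prior is conjugate to the Multinomial likelihood: each posterior αⱼ = prior αⱼ + observed count nⱼ.
Posterior concentration: (56.1, 44.8, 5.8), total = 106.7.
E[θ_{B}|data] = α_{B}/Σα = 44.8/106.7 = 0.4199.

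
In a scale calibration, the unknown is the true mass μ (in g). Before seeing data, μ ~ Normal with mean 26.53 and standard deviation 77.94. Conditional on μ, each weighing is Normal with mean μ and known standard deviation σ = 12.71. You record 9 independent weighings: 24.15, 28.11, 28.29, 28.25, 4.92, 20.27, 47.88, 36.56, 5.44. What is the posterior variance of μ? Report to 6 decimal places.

17.896464

For Normal data with known variance σ², a Normal(μ₀, σ₀²) prior on μ is conjugate. Posterior precision = 1/σ₀² + n/σ²; posterior mean is the precision-weighted average of μ₀ and x̄.
σ₀² = 77.94² = 6074.6436, σ² = 12.71² = 161.5441; σ² + n·σ₀² = 161.5441 + 9·6074.6436 = 54833.3365.
Posterior precision = 1/σ₀² + n/σ² = 1/6074.6436 + 9/161.5441 = (σ² + n·σ₀²)/(σ₀²σ²) = 54833.3365/(6074.6436·161.5441); posterior variance σₙ² = σ₀²σ²/(σ² + n·σ₀²) = 6074.6436·161.5441/54833.3365 = 17.896464.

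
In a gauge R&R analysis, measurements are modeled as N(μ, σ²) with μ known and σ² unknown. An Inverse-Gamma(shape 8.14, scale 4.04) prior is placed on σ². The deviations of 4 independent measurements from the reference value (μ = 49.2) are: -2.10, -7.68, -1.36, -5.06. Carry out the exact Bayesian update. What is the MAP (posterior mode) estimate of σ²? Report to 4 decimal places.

With known mean μ and an Inverse-Gamma(α, β) prior on σ², the Normal likelihood is conjugate: posterior is Inv-Gamma(α + n/2, β + Σ(xᵢ−μ)²/2).
Σ(xᵢ−μ)² = (-2.10)² + (-7.68)² + (-1.36)² + (-5.06)² = 90.8456.
Posterior: Inv-Gamma(8.14 + 4/2, 4.04 + 90.8456/2) = Inv-Gamma(10.14, 49.46280).
Mode = β/(α+1) = 49.46280/11.14 = 4.4401.

4.4401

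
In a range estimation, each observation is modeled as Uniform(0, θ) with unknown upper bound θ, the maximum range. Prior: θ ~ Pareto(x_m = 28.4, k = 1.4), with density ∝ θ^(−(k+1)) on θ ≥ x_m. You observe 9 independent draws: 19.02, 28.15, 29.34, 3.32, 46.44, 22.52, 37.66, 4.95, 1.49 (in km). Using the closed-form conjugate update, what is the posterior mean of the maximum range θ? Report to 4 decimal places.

51.3804

A Pareto(scale x_m, shape k) prior on the upper bound θ of Uniform(0, θ) is conjugate: posterior is Pareto(max(x_m, max xᵢ), k + n).
Sample maximum = 46.44; prior scale x_m = 28.4 → posterior scale = max = 46.44.
Posterior shape = 1.4 + 9 = 10.4.
E[θ|data] = k·x_m/(k−1) = 10.4·46.44/9.4 = 51.3804.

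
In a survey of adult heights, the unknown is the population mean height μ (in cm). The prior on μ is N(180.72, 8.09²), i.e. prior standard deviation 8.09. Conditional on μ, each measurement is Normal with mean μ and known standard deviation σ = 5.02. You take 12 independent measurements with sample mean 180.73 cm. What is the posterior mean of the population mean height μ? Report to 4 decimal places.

For Normal data with known variance σ², a Normal(μ₀, σ₀²) prior on μ is conjugate. Posterior precision = 1/σ₀² + n/σ²; posterior mean is the precision-weighted average of μ₀ and x̄.
n·x̄ = 12·180.73 = 2168.76.
σ₀² = 8.09² = 65.4481, σ² = 5.02² = 25.2004; σ² + n·σ₀² = 25.2004 + 12·65.4481 = 810.5776.
Posterior mean = (μ₀/σ₀² + n·x̄/σ²)/(1/σ₀² + n/σ²) = (σ²·μ₀ + σ₀²·n·x̄)/(σ² + n·σ₀²) = (25.2004·180.72 + 65.4481·2168.76)/810.5776 = 146495.437644/810.5776 = 180.7297.

180.7297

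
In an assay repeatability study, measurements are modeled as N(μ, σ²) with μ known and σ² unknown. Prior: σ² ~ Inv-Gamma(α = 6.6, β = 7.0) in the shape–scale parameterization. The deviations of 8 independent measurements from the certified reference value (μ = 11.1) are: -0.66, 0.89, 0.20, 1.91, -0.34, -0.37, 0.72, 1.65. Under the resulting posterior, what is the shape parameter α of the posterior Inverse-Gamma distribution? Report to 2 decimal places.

With known mean μ and an Inverse-Gamma(α, β) prior on σ², the Normal likelihood is conjugate: posterior is Inv-Gamma(α + n/2, β + Σ(xᵢ−μ)²/2).
Σ(xᵢ−μ)² = (-0.66)² + (0.89)² + (0.20)² + (1.91)² + (-0.34)² + (-0.37)² + (0.72)² + (1.65)² = 8.4092.
Posterior: Inv-Gamma(6.6 + 8/2, 7.0 + 8.4092/2) = Inv-Gamma(10.60, 11.20460).
Posterior α = 10.60.

10.60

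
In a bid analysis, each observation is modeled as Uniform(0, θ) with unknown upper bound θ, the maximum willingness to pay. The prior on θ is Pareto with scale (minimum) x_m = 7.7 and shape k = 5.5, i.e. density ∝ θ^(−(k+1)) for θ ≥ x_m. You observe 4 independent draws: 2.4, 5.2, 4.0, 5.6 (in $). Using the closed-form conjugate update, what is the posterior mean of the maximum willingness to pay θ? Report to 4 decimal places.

8.6059

A Pareto(scale x_m, shape k) prior on the upper bound θ of Uniform(0, θ) is conjugate: posterior is Pareto(max(x_m, max xᵢ), k + n).
Sample maximum = 5.6; prior scale x_m = 7.7 → posterior scale = max = 7.7.
Posterior shape = 5.5 + 4 = 9.5.
E[θ|data] = k·x_m/(k−1) = 9.5·7.7/8.5 = 8.6059.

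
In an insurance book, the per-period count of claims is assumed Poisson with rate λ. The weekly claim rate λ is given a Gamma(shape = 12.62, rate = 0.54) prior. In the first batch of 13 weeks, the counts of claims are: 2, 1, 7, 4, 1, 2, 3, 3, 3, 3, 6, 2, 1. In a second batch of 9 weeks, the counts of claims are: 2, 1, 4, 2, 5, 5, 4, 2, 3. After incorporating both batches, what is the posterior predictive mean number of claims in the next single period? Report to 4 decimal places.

With a Gamma(shape α, rate β) prior, the Poisson likelihood is conjugate: the posterior is Gamma(α + ΣXᵢ, β + n).
Batch 1: sum of counts S = 38 over n = 13 weeks.
After batch 1: Gamma(α+S, β+n) = Gamma(12.62+38, 0.54+13) = Gamma(50.62, 13.54).
Batch 2: sum of counts S = 28 over n = 9 weeks.
After batch 2: Gamma(α+S, β+n) = Gamma(50.62+28, 13.54+9) = Gamma(78.62, 22.54).
The predictive distribution for one future period is NegBinom with mean α/β = 3.4880.

3.4880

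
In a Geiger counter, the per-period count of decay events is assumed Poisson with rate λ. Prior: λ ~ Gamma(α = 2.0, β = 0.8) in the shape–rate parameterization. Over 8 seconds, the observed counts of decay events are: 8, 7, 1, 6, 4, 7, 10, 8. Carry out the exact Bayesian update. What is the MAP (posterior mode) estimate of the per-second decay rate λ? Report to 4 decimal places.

With a Gamma(shape α, rate β) prior, the Poisson likelihood is conjugate: the posterior is Gamma(α + ΣXᵢ, β + n).
Sum of counts S = 51 over n = 8 seconds.
Posterior: Gamma(α+S, β+n) = Gamma(2.0+51, 0.8+8) = Gamma(53.0, 8.8).
Mode of Gamma(α,β) for α≥1 is (α−1)/β = 52.0/8.8 = 5.9091.

5.9091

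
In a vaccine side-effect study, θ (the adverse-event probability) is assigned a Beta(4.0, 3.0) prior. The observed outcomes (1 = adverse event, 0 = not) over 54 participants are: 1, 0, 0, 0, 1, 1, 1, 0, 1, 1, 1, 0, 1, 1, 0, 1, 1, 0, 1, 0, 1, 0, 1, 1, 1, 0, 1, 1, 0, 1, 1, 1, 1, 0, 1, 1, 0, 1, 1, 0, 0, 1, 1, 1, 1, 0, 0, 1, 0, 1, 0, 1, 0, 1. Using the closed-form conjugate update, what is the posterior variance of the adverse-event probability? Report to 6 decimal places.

0.003788

The Beta prior is conjugate to a Binomial/Bernoulli likelihood; the update adds successes to α and failures to β.
Posterior: Beta(α+k, β+n−k) = Beta(4.0+34, 3.0+20) = Beta(38.0, 23.0).
Var = αβ/((α+β)²(α+β+1)) = 38.0·23.0/(61.0²·62.0) = 0.003788.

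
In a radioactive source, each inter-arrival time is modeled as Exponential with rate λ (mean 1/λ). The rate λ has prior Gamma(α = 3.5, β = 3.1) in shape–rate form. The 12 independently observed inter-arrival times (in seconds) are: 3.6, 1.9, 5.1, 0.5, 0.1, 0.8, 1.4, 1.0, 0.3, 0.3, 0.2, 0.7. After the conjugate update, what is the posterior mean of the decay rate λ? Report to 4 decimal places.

With a Gamma(shape α, rate β) prior on the exponential rate λ, the posterior after n observations with total T = Σxᵢ is Gamma(α+n, β+T).
Sum of observations T = 15.9 seconds; n = 12.
Posterior: Gamma(3.5+12, 3.1+15.9) = Gamma(15.5, 19.0).
Posterior mean of λ = α/β = 15.5/19.0 = 0.8158.

0.8158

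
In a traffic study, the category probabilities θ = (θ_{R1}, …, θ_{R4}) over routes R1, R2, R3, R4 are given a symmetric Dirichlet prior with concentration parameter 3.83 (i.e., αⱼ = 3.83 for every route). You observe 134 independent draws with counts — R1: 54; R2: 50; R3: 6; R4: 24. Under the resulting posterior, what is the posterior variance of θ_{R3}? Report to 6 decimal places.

0.000409

The Dirichlet prior is conjugate to the Multinomial likelihood: each posterior αⱼ = prior αⱼ + observed count nⱼ.
Posterior concentration: (57.83, 53.83, 9.83, 27.83), total = 149.32.
Var[θ_j] = α_j(Σα−α_j)/((Σα)²(Σα+1)) = 9.83·139.49/(149.32²·150.32) = 0.000409.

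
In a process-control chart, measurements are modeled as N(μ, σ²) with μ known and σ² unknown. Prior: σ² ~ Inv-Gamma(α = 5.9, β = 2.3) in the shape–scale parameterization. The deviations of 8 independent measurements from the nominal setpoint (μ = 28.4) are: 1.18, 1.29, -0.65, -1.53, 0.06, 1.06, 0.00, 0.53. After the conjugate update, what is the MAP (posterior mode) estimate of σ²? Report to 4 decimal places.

0.5426

With known mean μ and an Inverse-Gamma(α, β) prior on σ², the Normal likelihood is conjugate: posterior is Inv-Gamma(α + n/2, β + Σ(xᵢ−μ)²/2).
Σ(xᵢ−μ)² = (1.18)² + (1.29)² + (-0.65)² + (-1.53)² + (0.06)² + (1.06)² + (0.00)² + (0.53)² = 7.2280.
Posterior: Inv-Gamma(5.9 + 8/2, 2.3 + 7.2280/2) = Inv-Gamma(9.90, 5.91400).
Mode = β/(α+1) = 5.91400/10.90 = 0.5426.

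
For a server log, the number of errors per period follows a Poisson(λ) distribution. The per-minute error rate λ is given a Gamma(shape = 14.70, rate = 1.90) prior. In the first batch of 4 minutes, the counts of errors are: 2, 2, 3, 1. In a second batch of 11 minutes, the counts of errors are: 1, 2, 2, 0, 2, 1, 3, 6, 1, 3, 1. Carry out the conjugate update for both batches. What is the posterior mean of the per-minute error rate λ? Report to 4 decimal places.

With a Gamma(shape α, rate β) prior, the Poisson likelihood is conjugate: the posterior is Gamma(α + ΣXᵢ, β + n).
Batch 1: sum of counts S = 8 over n = 4 minutes.
After batch 1: Gamma(α+S, β+n) = Gamma(14.70+8, 1.90+4) = Gamma(22.70, 5.90).
Batch 2: sum of counts S = 22 over n = 11 minutes.
After batch 2: Gamma(α+S, β+n) = Gamma(22.70+22, 5.90+11) = Gamma(44.70, 16.90).
Posterior mean = α/β = 44.70/16.90 = 2.6450.

2.6450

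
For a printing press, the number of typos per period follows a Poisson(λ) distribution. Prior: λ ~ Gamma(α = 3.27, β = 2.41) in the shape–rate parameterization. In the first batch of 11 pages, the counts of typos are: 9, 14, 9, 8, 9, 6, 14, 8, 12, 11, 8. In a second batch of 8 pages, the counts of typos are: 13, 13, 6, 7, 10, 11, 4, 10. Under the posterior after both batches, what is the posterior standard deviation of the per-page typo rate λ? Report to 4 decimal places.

With a Gamma(shape α, rate β) prior, the Poisson likelihood is conjugate: the posterior is Gamma(α + ΣXᵢ, β + n).
Batch 1: sum of counts S = 108 over n = 11 pages.
After batch 1: Gamma(α+S, β+n) = Gamma(3.27+108, 2.41+11) = Gamma(111.27, 13.41).
Batch 2: sum of counts S = 74 over n = 8 pages.
After batch 2: Gamma(α+S, β+n) = Gamma(111.27+74, 13.41+8) = Gamma(185.27, 21.41).
SD = √α/β = √185.27/21.41 = 0.6357.

0.6357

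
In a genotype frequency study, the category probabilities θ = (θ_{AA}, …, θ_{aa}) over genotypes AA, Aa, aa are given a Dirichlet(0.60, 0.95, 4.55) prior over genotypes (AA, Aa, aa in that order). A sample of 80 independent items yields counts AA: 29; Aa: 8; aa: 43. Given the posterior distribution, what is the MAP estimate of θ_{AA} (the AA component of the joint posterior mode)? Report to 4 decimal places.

0.3442

The Dirichlet prior is conjugate to the Multinomial likelihood: each posterior αⱼ = prior αⱼ + observed count nⱼ.
Posterior concentration: (29.60, 8.95, 47.55), total = 86.10.
Joint mode component: (α_{AA}−1)/(Σα−K) = 28.60/83.10 = 0.3442.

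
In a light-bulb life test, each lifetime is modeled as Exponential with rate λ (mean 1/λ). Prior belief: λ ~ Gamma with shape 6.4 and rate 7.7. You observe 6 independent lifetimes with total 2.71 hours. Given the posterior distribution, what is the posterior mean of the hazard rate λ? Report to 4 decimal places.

1.1912

With a Gamma(shape α, rate β) prior on the exponential rate λ, the posterior after n observations with total T = Σxᵢ is Gamma(α+n, β+T).
Posterior: Gamma(6.4+6, 7.7+2.71) = Gamma(12.4, 10.41).
Posterior mean of λ = α/β = 12.4/10.41 = 1.1912.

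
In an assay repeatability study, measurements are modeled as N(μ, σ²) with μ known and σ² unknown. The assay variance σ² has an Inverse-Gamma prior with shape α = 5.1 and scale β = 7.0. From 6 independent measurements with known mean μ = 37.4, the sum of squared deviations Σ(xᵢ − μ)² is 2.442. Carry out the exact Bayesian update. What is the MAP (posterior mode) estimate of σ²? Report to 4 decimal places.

With known mean μ and an Inverse-Gamma(α, β) prior on σ², the Normal likelihood is conjugate: posterior is Inv-Gamma(α + n/2, β + Σ(xᵢ−μ)²/2).
Posterior: Inv-Gamma(5.1 + 6/2, 7.0 + 2.442/2) = Inv-Gamma(8.10, 8.2210).
Mode = β/(α+1) = 8.2210/9.10 = 0.9034.

0.9034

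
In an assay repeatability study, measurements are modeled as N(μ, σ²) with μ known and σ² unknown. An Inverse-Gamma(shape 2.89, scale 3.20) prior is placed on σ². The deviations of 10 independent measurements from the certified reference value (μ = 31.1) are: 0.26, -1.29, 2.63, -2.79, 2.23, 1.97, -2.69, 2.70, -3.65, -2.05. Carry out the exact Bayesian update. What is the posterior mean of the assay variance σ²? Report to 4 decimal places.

4.6254

With known mean μ and an Inverse-Gamma(α, β) prior on σ², the Normal likelihood is conjugate: posterior is Inv-Gamma(α + n/2, β + Σ(xᵢ−μ)²/2).
Σ(xᵢ−μ)² = (0.26)² + (-1.29)² + (2.63)² + (-2.79)² + (2.23)² + (1.97)² + (-2.69)² + (2.70)² + (-3.65)² + (-2.05)² = 57.3376.
Posterior: Inv-Gamma(2.89 + 10/2, 3.20 + 57.3376/2) = Inv-Gamma(7.89, 31.86880).
E[σ²|data] = β/(α−1) = 31.86880/6.89 = 4.6254.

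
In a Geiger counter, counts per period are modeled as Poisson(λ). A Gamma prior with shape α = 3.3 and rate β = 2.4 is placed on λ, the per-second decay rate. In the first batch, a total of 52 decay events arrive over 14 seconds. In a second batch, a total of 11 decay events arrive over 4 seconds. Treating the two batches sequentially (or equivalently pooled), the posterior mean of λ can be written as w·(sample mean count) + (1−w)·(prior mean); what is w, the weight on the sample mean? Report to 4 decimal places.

0.8824

With a Gamma(shape α, rate β) prior, the Poisson likelihood is conjugate: the posterior is Gamma(α + ΣXᵢ, β + n).
Total number of seconds: n = 14 + 4 = 18.
Posterior mean = (α₀+S)/(β₀+n) = [n/(β₀+n)]·(S/n) + [β₀/(β₀+n)]·(α₀/β₀), so only n and β₀ enter the weight.
Weight on data w = n/(β₀+n) = 18/(2.4+18) = 18/20.4 = 0.8824.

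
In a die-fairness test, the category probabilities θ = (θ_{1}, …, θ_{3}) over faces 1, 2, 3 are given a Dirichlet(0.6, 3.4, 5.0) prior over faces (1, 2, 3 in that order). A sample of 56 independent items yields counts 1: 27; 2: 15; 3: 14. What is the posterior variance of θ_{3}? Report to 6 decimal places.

0.003134

The Dirichlet prior is conjugate to the Multinomial likelihood: each posterior αⱼ = prior αⱼ + observed count nⱼ.
Posterior concentration: (27.6, 18.4, 19.0), total = 65.0.
Var[θ_j] = α_j(Σα−α_j)/((Σα)²(Σα+1)) = 19.0·46.0/(65.0²·66.0) = 0.003134.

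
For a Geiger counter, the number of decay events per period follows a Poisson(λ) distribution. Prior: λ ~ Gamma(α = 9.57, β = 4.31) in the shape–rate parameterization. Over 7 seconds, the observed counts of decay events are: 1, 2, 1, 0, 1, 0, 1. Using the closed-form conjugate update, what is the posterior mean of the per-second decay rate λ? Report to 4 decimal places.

With a Gamma(shape α, rate β) prior, the Poisson likelihood is conjugate: the posterior is Gamma(α + ΣXᵢ, β + n).
Sum of counts S = 6 over n = 7 seconds.
Posterior: Gamma(α+S, β+n) = Gamma(9.57+6, 4.31+7) = Gamma(15.57, 11.31).
Posterior mean = α/β = 15.57/11.31 = 1.3767.

1.3767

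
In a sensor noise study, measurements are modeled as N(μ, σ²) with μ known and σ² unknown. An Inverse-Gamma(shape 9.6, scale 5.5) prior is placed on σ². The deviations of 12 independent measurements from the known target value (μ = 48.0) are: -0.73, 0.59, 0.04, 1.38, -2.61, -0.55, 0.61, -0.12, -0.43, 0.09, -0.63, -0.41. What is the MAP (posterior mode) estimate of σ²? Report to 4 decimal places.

0.6640

With known mean μ and an Inverse-Gamma(α, β) prior on σ², the Normal likelihood is conjugate: posterior is Inv-Gamma(α + n/2, β + Σ(xᵢ−μ)²/2).
Σ(xᵢ−μ)² = (-0.73)² + (0.59)² + (0.04)² + (1.38)² + (-2.61)² + (-0.55)² + (0.61)² + (-0.12)² + (-0.43)² + (0.09)² + (-0.63)² + (-0.41)² = 11.0461.
Posterior: Inv-Gamma(9.6 + 12/2, 5.5 + 11.0461/2) = Inv-Gamma(15.60, 11.02305).
Mode = β/(α+1) = 11.02305/16.60 = 0.6640.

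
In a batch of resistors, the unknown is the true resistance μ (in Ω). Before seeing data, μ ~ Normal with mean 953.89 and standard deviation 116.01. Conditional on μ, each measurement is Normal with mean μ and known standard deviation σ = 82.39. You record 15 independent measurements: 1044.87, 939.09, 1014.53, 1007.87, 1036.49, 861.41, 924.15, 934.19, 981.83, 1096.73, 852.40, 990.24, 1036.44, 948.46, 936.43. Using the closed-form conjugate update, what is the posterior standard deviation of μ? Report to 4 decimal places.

20.9241

For Normal data with known variance σ², a Normal(μ₀, σ₀²) prior on μ is conjugate. Posterior precision = 1/σ₀² + n/σ²; posterior mean is the precision-weighted average of μ₀ and x̄.
σ₀² = 116.01² = 13458.3201, σ² = 82.39² = 6788.1121; σ² + n·σ₀² = 6788.1121 + 15·13458.3201 = 208662.9136.
Posterior precision = 1/σ₀² + n/σ² = 1/13458.3201 + 15/6788.1121 = (σ² + n·σ₀²)/(σ₀²σ²) = 208662.9136/(13458.3201·6788.1121); posterior variance σₙ² = σ₀²σ²/(σ² + n·σ₀²) = 13458.3201·6788.1121/208662.9136 = 437.818987.
Posterior SD = √σₙ² = √(13458.3201·6788.1121/208662.9136) = 20.9241.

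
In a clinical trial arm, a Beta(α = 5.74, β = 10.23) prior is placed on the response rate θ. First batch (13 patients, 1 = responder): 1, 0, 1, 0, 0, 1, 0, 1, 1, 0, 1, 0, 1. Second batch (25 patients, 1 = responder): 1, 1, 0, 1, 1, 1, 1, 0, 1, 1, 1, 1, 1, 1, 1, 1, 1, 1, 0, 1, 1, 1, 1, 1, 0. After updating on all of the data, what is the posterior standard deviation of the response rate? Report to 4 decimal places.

The Beta prior is conjugate to a Binomial/Bernoulli likelihood; the update adds successes to α and failures to β.
After batch 1: Beta(5.74+7, 10.23+6) = Beta(12.74, 16.23).
After batch 2: Beta(12.74+21, 16.23+4) = Beta(33.74, 20.23).
Var = αβ/((α+β)²(α+β+1)) = 33.74·20.23/(53.97²·54.97) = 0.00426295; SD = √0.00426295 = 0.0653.

0.0653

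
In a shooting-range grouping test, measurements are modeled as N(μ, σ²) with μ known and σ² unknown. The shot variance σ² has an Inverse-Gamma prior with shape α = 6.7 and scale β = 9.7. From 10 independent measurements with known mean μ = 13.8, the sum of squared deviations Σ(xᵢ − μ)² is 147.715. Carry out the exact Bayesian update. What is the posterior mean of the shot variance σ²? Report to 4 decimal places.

7.8091

With known mean μ and an Inverse-Gamma(α, β) prior on σ², the Normal likelihood is conjugate: posterior is Inv-Gamma(α + n/2, β + Σ(xᵢ−μ)²/2).
Posterior: Inv-Gamma(6.7 + 10/2, 9.7 + 147.715/2) = Inv-Gamma(11.70, 83.5575).
E[σ²|data] = β/(α−1) = 83.5575/10.70 = 7.8091.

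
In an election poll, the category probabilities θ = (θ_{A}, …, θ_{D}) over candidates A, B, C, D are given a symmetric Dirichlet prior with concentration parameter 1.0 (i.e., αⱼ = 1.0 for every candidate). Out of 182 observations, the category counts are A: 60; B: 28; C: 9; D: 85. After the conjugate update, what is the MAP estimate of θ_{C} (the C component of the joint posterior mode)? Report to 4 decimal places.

The Dirichlet prior is conjugate to the Multinomial likelihood: each posterior αⱼ = prior αⱼ + observed count nⱼ.
Posterior concentration: (61.0, 29.0, 10.0, 86.0), total = 186.0.
Joint mode component: (α_{C}−1)/(Σα−K) = 9.0/182.0 = 0.0495.

0.0495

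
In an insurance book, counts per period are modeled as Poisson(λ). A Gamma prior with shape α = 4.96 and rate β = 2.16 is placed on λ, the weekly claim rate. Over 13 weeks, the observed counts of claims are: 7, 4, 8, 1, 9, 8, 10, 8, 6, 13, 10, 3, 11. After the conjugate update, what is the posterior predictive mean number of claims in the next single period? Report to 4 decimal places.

With a Gamma(shape α, rate β) prior, the Poisson likelihood is conjugate: the posterior is Gamma(α + ΣXᵢ, β + n).
Sum of counts S = 98 over n = 13 weeks.
Posterior: Gamma(α+S, β+n) = Gamma(4.96+98, 2.16+13) = Gamma(102.96, 15.16).
The predictive distribution for one future period is NegBinom with mean α/β = 6.7916.

6.7916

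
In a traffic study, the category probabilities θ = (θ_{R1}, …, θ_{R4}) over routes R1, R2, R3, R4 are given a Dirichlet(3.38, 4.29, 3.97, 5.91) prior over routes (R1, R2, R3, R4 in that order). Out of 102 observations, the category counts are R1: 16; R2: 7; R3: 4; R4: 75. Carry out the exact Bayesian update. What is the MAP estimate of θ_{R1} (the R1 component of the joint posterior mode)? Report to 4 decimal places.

0.1591

The Dirichlet prior is conjugate to the Multinomial likelihood: each posterior αⱼ = prior αⱼ + observed count nⱼ.
Posterior concentration: (19.38, 11.29, 7.97, 80.91), total = 119.55.
Joint mode component: (α_{R1}−1)/(Σα−K) = 18.38/115.55 = 0.1591.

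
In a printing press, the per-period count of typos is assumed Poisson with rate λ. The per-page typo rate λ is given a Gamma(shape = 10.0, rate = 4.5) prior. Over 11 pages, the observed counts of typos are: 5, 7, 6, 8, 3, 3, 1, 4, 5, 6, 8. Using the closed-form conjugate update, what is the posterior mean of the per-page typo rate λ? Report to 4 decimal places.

With a Gamma(shape α, rate β) prior, the Poisson likelihood is conjugate: the posterior is Gamma(α + ΣXᵢ, β + n).
Sum of counts S = 56 over n = 11 pages.
Posterior: Gamma(α+S, β+n) = Gamma(10.0+56, 4.5+11) = Gamma(66.0, 15.5).
Posterior mean = α/β = 66.0/15.5 = 4.2581.

4.2581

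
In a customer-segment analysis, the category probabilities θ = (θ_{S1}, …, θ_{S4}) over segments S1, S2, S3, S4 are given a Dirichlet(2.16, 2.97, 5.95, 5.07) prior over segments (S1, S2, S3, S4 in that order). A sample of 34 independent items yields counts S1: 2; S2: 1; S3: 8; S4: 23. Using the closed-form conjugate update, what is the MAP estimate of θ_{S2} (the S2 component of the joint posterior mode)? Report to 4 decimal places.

0.0644

The Dirichlet prior is conjugate to the Multinomial likelihood: each posterior αⱼ = prior αⱼ + observed count nⱼ.
Posterior concentration: (4.16, 3.97, 13.95, 28.07), total = 50.15.
Joint mode component: (α_{S2}−1)/(Σα−K) = 2.97/46.15 = 0.0644.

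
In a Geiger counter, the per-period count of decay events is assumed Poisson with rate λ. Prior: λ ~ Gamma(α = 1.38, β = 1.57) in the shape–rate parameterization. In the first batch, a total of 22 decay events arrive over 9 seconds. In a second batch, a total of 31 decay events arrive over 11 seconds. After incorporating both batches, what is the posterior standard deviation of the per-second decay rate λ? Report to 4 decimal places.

0.3419

With a Gamma(shape α, rate β) prior, the Poisson likelihood is conjugate: the posterior is Gamma(α + ΣXᵢ, β + n).
After batch 1: Gamma(α+S, β+n) = Gamma(1.38+22, 1.57+9) = Gamma(23.38, 10.57).
After batch 2: Gamma(α+S, β+n) = Gamma(23.38+31, 10.57+11) = Gamma(54.38, 21.57).
SD = √α/β = √54.38/21.57 = 0.3419.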